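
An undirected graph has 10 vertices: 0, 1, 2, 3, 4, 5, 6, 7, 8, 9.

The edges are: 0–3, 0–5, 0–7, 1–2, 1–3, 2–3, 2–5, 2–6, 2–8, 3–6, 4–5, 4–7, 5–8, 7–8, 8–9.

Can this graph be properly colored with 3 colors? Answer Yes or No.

Yes

The chromatic number is 3. 1, 2, 3 form a triangle, so at least 3 colors are needed.
One proper 3-coloring: 0=red, 1=green, 2=red, 3=blue, 4=red, 5=green, 6=green, 7=green, 8=blue, 9=red.
That is already a proper 3-coloring.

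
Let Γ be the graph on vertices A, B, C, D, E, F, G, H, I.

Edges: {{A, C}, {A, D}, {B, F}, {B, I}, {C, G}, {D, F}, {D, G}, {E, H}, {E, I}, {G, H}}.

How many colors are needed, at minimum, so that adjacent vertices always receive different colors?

3

The cycle F-B-I-E-H-G-D-F has odd length 7, so it cannot be 2-colored; at least 3 colors are needed.
3 colors suffice: color 1 → {A, B, E, G}; color 2 → {C, D, H, I}; color 3 → {F}. Each edge has distinct colors on its endpoints.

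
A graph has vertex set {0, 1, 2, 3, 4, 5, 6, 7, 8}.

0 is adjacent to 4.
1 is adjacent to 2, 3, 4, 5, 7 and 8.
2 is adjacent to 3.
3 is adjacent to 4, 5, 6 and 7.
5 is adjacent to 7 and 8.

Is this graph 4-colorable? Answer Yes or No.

Yes

The chromatic number is 4. 1, 3, 5, 7 are pairwise adjacent (a clique of size 4), so at least 4 colors are needed.
A valid assignment using 4 colors: 0=red, 1=blue, 2=green, 3=red, 4=green, 5=green, 6=blue, 7=yellow, 8=red.
That is already a proper 4-coloring.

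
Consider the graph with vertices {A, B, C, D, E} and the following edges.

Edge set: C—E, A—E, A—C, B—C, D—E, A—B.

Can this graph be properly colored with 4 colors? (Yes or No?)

Yes

The chromatic number is 3. A, B, C are mutually adjacent, so at least 3 colors are needed.
3 colors suffice: color red → {A, D}; color blue → {B, E}; color green → {C}.
Since 4 ≥ 3, a proper 4-coloring certainly exists.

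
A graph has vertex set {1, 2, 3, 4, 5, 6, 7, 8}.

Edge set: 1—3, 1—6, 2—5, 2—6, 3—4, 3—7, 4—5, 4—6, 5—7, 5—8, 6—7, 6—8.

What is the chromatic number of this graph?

2

3 and 4 are adjacent, so at least 2 colors are needed.
2 colors suffice: 1=b, 2=b, 3=a, 4=b, 5=a, 6=a, 7=b, 8=b. Every edge joins two different colors.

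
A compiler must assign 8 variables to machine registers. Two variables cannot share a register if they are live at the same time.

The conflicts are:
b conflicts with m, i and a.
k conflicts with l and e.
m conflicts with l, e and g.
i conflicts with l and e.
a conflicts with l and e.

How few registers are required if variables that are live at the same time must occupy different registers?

2

m and g conflict, so at least 2 registers are needed.
2 registers suffice: register 1 → {k, m, i, a}; register 2 → {b, l, e, g}. No two conflicting variables share a register.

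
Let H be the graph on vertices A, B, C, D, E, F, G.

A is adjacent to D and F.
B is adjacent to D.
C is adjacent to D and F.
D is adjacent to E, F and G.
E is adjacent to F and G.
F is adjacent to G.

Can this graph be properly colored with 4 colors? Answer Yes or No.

The chromatic number is 4. D, E, F, G are mutually adjacent (a clique of size 4), so at least 4 colors are needed.
A valid assignment using 4 colors: A=3, B=2, C=3, D=1, E=3, F=2, G=4.
That is already a proper 4-coloring.

Yes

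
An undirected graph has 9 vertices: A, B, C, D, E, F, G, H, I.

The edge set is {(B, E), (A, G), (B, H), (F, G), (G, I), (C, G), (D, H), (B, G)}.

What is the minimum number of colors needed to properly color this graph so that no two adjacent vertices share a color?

2

D and H are adjacent, so at least 2 colors are needed.
2 colors suffice: A=2, B=2, C=2, D=2, E=1, F=2, G=1, H=1, I=2. Every edge joins two different colors.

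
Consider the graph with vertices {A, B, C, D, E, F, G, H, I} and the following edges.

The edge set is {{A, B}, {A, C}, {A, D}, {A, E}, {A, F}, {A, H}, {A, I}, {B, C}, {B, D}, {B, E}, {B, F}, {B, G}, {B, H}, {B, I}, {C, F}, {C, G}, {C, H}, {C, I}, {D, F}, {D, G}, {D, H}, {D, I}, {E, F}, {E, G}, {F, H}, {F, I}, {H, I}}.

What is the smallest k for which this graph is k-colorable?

6

A, B, C, F, H, I are mutually adjacent (a clique of size 6), so at least 6 colors are needed.
One proper 6-coloring: A=2, B=1, C=5, D=5, E=4, F=3, G=2, H=6, I=4. No two adjacent vertices share a color.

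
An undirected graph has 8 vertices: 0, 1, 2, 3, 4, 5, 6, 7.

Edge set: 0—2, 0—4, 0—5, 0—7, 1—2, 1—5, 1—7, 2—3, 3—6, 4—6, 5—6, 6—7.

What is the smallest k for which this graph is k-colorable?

3

The cycle 3-2-0-5-6-3 has odd length 5, so it cannot be 2-colored; at least 3 colors are needed.
3 colors suffice: color a → {0, 1, 6}; color b → {2, 4, 5, 7}; color c → {3}. Each edge has distinct colors on its endpoints.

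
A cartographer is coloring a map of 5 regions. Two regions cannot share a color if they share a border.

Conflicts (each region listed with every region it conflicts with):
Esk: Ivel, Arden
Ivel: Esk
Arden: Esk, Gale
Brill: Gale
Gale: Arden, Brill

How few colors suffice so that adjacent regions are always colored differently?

Arden and Gale conflict, so at least 2 colors are needed.
One proper 2-coloring: Esk=2, Ivel=1, Arden=1, Brill=1, Gale=2. Each listed conflict is separated.

2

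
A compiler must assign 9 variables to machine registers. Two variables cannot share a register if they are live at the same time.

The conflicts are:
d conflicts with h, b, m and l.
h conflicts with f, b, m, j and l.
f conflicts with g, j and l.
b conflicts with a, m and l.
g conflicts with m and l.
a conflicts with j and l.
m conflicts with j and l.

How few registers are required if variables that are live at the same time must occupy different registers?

d, h, b, m, l pairwise conflict, so at least 5 registers are needed.
Using 5 registers: d=5, h=2, f=3, b=4, g=2, a=2, m=3, j=1, l=1. No two conflicting variables share a register.

5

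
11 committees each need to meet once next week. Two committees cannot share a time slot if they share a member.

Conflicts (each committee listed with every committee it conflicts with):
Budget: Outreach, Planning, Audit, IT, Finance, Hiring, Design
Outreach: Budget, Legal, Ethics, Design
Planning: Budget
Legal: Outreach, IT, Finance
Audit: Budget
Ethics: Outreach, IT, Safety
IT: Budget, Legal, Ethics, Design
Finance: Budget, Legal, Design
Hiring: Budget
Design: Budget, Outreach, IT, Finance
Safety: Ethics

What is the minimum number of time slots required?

Budget, Outreach, Design are mutually in conflict, so at least 3 time slots are needed.
3 time slots suffice: time slot 1 → {Budget, Legal, Ethics}; time slot 2 → {Outreach, Planning, Audit, IT, Finance, Hiring, Safety}; time slot 3 → {Design}. Each listed conflict is separated.

3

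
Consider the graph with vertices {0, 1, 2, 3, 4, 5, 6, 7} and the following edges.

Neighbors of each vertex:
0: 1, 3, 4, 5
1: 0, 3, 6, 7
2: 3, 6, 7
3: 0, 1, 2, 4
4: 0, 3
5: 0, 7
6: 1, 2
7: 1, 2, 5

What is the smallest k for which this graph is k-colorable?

0, 3, 4 are pairwise adjacent, so at least 3 colors are needed.
3 colors suffice: color a → {3, 6, 7}; color b → {0, 2}; color c → {1, 4, 5}. No two adjacent vertices share a color.

3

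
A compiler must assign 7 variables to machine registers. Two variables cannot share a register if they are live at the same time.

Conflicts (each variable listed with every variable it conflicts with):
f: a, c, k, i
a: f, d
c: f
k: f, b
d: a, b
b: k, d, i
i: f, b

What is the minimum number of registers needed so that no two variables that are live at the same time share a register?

The cycle a-f-i-b-d-a has odd length 5, so it cannot be 2-colored; at least 3 registers are needed.
3 registers suffice: register 1 → {f, b}; register 2 → {c, k, d, i}; register 3 → {a}. Each listed conflict is separated.

3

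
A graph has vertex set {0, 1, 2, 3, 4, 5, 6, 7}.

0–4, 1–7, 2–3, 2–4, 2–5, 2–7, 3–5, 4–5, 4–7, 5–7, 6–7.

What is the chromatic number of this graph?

4

2, 4, 5, 7 are mutually adjacent (a clique of size 4), so at least 4 colors are needed.
4 colors suffice: color red → {0, 3, 7}; color blue → {1, 5, 6}; color green → {2}; color yellow → {4}. No two adjacent vertices share a color.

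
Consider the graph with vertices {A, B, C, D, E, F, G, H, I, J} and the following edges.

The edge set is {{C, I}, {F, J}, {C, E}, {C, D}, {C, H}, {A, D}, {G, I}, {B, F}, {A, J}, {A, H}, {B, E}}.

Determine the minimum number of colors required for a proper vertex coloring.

3

The cycle D-A-J-F-B-E-C-D has odd length 7, so it cannot be 2-colored; at least 3 colors are needed.
One proper 3-coloring: A=1, B=3, C=1, D=2, E=2, F=1, G=1, H=2, I=2, J=2. Each edge has distinct colors on its endpoints.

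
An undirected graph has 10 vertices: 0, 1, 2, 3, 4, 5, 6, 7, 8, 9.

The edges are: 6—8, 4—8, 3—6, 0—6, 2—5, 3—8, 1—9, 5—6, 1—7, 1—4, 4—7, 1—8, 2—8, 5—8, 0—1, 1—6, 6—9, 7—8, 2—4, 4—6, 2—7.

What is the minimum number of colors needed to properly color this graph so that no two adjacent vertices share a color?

2, 4, 7, 8 are mutually adjacent (a clique of size 4), so at least 4 colors are needed.
4 colors suffice: color a → {0, 8, 9}; color b → {6, 7}; color c → {1, 2, 3}; color d → {4, 5}. Every edge joins two different colors.

4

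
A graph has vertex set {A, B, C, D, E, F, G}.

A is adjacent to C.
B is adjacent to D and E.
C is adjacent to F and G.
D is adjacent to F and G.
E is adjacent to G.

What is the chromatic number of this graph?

C and G are adjacent, so at least 2 colors are needed.
A valid assignment using 2 colors: A=blue, B=blue, C=red, D=red, E=red, F=blue, G=blue. No two adjacent vertices share a color.

2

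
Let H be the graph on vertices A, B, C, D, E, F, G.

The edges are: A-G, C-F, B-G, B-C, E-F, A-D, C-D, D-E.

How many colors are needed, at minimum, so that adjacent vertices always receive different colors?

The cycle A-G-B-C-D-A has odd length 5, so it cannot be 2-colored; at least 3 colors are needed.
3 colors suffice: color red → {C, E, G}; color blue → {B, D, F}; color green → {A}. No two adjacent vertices share a color.

3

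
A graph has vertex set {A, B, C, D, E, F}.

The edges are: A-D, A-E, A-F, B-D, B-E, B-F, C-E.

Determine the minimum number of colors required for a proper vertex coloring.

A and E are adjacent, so at least 2 colors are needed.
A valid assignment using 2 colors: A=2, B=2, C=2, D=1, E=1, F=1. Each edge has distinct colors on its endpoints.

2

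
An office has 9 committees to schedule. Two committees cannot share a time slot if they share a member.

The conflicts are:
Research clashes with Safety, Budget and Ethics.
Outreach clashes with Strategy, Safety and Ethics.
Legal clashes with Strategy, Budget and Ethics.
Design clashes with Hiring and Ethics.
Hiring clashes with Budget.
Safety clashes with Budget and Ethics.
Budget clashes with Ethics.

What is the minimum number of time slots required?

Research, Safety, Budget, Ethics pairwise conflict, so at least 4 time slots are needed.
4 time slots suffice: time slot 1 → {Strategy, Hiring, Ethics}; time slot 2 → {Outreach, Design, Budget}; time slot 3 → {Legal, Safety}; time slot 4 → {Research}. Every pair that conflicts lands in different time slots.

4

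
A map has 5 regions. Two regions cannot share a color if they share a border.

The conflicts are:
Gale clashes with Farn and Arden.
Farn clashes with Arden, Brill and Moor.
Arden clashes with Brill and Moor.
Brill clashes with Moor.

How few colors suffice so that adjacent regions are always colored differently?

Farn, Arden, Brill, Moor all conflict with each other, so at least 4 colors are needed.
4 colors suffice: color 1 → {Farn}; color 2 → {Arden}; color 3 → {Gale, Moor}; color 4 → {Brill}. Each listed conflict is separated.

4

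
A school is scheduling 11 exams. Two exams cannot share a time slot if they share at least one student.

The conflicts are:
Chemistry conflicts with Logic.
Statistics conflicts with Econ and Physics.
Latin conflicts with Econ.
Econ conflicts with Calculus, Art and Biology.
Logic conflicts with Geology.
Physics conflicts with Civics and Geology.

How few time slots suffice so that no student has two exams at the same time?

2

Econ and Calculus conflict, so at least 2 time slots are needed.
2 time slots suffice: time slot 1 → {Econ, Logic, Physics}; time slot 2 → {Chemistry, Statistics, Latin, Calculus, Art, Biology, Civics, Geology}. No two conflicting exams share a time slot.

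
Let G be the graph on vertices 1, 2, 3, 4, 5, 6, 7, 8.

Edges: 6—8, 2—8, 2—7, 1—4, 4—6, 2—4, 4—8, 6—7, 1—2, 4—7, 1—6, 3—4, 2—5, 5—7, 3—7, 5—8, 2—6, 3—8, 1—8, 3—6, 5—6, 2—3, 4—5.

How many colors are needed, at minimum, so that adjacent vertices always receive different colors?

5

1, 2, 4, 6, 8 are pairwise adjacent (a clique of size 5), so at least 5 colors are needed.
5 colors suffice: color red → {6}; color blue → {2}; color green → {4}; color yellow → {7, 8}; color purple → {1, 3, 5}. Each edge has distinct colors on its endpoints.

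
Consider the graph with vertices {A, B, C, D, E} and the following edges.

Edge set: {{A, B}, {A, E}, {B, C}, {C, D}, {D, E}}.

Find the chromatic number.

The cycle D-E-A-B-C-D has odd length 5, so it cannot be 2-colored; at least 3 colors are needed.
3 colors suffice: A=1, B=2, C=3, D=1, E=2. No two adjacent vertices share a color.

3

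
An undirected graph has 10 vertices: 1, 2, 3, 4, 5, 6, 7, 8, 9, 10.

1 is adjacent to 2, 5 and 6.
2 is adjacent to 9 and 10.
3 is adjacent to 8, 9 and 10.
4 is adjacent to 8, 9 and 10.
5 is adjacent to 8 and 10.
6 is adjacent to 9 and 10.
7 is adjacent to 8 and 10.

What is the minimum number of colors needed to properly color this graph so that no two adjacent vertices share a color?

2

1 and 5 are adjacent, so at least 2 colors are needed.
A valid assignment using 2 colors: 1=red, 2=blue, 3=blue, 4=blue, 5=blue, 6=blue, 7=blue, 8=red, 9=red, 10=red. Each edge has distinct colors on its endpoints.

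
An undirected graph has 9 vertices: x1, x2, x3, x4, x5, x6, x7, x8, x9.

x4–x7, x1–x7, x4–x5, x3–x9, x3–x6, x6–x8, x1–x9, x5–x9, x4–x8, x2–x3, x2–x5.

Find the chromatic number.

The cycle x4-x7-x1-x9-x5-x4 has odd length 5, so it cannot be 2-colored; at least 3 colors are needed.
3 colors suffice: color R → {x1, x3, x5, x8}; color B → {x2, x4, x6, x9}; color G → {x7}. No two adjacent vertices share a color.

3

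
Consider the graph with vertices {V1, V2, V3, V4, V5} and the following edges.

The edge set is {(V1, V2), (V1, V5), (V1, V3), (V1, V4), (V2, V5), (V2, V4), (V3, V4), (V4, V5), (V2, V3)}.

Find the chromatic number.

V1, V2, V3, V4 are pairwise adjacent (a clique of size 4), so at least 4 colors are needed.
4 colors suffice: color 1 → {V1}; color 2 → {V2}; color 3 → {V4}; color 4 → {V3, V5}. No two adjacent vertices share a color.

4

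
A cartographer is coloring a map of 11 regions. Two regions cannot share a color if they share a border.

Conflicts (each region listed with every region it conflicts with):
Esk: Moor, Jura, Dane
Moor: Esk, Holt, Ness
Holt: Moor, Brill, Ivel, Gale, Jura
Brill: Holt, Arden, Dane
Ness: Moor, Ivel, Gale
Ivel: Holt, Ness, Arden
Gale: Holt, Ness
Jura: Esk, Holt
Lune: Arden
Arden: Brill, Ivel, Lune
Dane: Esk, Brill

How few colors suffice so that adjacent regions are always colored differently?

3

The cycle Brill-Holt-Jura-Esk-Dane-Brill has odd length 5, so it cannot be 2-colored; at least 3 colors are needed.
3 colors suffice: Esk=1, Moor=2, Holt=1, Brill=2, Ness=1, Ivel=2, Gale=2, Jura=2, Lune=2, Arden=1, Dane=3. Every pair that conflicts lands in different colors.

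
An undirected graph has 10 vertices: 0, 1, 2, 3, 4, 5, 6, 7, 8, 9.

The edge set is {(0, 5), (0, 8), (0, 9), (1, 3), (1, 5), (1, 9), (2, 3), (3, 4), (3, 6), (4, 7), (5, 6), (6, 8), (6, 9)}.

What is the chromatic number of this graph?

2

6 and 8 are adjacent, so at least 2 colors are needed.
2 colors suffice: color red → {0, 1, 2, 4, 6}; color blue → {3, 5, 7, 8, 9}. No two adjacent vertices share a color.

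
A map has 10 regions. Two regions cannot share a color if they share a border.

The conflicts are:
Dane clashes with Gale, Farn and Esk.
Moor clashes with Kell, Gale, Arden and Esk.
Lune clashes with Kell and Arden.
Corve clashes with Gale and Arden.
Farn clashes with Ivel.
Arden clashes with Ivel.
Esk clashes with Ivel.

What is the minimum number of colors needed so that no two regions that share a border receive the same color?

Moor and Esk conflict, so at least 2 colors are needed.
2 colors suffice: color 1 → {Dane, Moor, Lune, Corve, Ivel}; color 2 → {Kell, Gale, Farn, Arden, Esk}. Each listed conflict is separated.

2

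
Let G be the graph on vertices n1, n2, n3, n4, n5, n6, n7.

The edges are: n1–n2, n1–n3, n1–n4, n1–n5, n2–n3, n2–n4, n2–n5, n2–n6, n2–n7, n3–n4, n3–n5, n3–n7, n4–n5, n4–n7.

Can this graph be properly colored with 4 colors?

n1, n2, n3, n4, n5 are pairwise adjacent (a clique of size 5), so at least 5 colors are needed.
So 4 colors are not enough.

No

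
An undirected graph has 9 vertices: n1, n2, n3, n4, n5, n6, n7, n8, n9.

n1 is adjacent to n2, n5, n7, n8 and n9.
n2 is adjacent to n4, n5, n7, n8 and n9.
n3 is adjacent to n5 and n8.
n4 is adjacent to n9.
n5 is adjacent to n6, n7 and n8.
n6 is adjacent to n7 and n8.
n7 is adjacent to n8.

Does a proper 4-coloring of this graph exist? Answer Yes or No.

n1, n2, n5, n7, n8 are pairwise adjacent (a clique of size 5), so at least 5 colors are needed.
So 4 colors are not enough.

No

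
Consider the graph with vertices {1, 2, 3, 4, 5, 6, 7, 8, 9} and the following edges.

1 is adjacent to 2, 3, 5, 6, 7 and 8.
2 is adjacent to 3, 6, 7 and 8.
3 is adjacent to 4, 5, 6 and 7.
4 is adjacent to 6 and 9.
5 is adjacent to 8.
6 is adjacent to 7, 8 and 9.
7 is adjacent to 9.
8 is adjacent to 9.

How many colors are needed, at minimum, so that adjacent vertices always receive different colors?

5

1, 2, 3, 6, 7 are pairwise adjacent (a clique of size 5), so at least 5 colors are needed.
5 colors suffice: color a → {5, 6}; color b → {1, 9}; color c → {3, 8}; color d → {4, 7}; color e → {2}. Each edge has distinct colors on its endpoints.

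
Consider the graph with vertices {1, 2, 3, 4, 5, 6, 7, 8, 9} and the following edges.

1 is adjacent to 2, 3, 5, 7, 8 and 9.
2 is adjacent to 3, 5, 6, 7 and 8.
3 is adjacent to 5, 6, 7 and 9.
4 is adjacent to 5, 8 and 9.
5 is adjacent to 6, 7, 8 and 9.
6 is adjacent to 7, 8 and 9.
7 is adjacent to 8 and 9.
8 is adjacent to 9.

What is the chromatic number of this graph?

1, 5, 7, 8, 9 form a clique, so at least 5 colors are needed.
5 colors suffice: color a → {5}; color b → {3, 8}; color c → {2, 9}; color d → {4, 7}; color e → {1, 6}. Each edge has distinct colors on its endpoints.

5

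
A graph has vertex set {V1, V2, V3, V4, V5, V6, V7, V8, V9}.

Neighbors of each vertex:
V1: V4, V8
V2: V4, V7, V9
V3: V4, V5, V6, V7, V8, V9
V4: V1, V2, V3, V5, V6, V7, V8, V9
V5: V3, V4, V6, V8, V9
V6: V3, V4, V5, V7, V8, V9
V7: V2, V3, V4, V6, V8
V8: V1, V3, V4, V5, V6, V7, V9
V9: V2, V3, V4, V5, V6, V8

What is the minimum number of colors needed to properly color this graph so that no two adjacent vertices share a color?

V3, V4, V5, V6, V8, V9 are mutually adjacent (a clique of size 6), so at least 6 colors are needed.
One proper 6-coloring: V1=3, V2=2, V3=3, V4=1, V5=6, V6=4, V7=5, V8=2, V9=5. Each edge has distinct colors on its endpoints.

6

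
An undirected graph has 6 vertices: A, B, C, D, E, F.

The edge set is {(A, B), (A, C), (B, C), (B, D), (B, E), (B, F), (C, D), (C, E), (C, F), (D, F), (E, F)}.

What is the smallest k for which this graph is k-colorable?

B, C, D, F are mutually adjacent (a clique of size 4), so at least 4 colors are needed.
A valid assignment using 4 colors: A=green, B=blue, C=red, D=yellow, E=yellow, F=green. Each edge has distinct colors on its endpoints.

4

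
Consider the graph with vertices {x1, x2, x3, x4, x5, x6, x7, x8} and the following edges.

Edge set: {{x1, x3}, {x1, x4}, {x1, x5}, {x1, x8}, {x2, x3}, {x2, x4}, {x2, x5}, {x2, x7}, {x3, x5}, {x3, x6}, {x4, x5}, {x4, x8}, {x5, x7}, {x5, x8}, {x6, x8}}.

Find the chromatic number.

x1, x4, x5, x8 form a clique, so at least 4 colors are needed.
One proper 4-coloring: x1=3, x2=3, x3=2, x4=2, x5=1, x6=1, x7=2, x8=4. Each edge has distinct colors on its endpoints.

4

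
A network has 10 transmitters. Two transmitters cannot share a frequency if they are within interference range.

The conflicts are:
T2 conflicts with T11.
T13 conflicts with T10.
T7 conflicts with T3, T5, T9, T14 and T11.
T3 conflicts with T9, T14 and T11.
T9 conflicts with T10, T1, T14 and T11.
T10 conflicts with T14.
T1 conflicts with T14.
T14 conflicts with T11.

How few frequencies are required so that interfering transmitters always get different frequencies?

5

T7, T3, T9, T14, T11 pairwise conflict, so at least 5 frequencies are needed.
5 frequencies suffice: frequency 1 → {T2, T13, T5, T9}; frequency 2 → {T14}; frequency 3 → {T7, T10, T1}; frequency 4 → {T11}; frequency 5 → {T3}. Each listed conflict is separated.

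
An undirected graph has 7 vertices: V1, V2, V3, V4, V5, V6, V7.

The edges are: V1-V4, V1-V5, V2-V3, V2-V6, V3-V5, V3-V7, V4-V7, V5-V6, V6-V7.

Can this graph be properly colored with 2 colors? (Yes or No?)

No

The cycle V7-V3-V5-V1-V4-V7 has odd length 5, so it cannot be 2-colored; at least 3 colors are needed.
So 2 colors are not enough.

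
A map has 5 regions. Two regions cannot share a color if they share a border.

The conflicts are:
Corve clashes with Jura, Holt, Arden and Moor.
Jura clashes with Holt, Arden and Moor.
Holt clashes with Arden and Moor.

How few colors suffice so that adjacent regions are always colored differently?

4

Corve, Jura, Holt, Moor pairwise conflict, so at least 4 colors are needed.
One proper 4-coloring: Corve=3, Jura=1, Holt=2, Arden=4, Moor=4. Every pair that conflicts lands in different colors.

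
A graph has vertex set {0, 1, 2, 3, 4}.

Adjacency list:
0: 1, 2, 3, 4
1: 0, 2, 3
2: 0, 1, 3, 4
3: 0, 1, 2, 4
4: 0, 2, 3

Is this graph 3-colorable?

0, 1, 2, 3 form a clique, so at least 4 colors are needed.
So 3 colors are not enough.

No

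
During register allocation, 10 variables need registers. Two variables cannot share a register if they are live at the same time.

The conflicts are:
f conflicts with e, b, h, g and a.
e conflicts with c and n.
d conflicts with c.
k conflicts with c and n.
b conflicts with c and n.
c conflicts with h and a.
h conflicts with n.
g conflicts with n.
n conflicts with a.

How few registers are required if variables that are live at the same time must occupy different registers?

c and a conflict, so at least 2 registers are needed.
2 registers suffice: f=1, e=2, d=2, k=2, b=2, c=1, h=2, g=2, n=1, a=2. No two conflicting variables share a register.

2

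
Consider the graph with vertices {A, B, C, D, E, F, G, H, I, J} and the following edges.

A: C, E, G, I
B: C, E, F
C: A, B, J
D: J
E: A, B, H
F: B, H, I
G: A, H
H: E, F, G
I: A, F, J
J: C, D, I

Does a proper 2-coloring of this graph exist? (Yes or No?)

No

The cycle C-B-F-I-A-C has odd length 5, so it cannot be 2-colored; at least 3 colors are needed.
So 2 colors are not enough.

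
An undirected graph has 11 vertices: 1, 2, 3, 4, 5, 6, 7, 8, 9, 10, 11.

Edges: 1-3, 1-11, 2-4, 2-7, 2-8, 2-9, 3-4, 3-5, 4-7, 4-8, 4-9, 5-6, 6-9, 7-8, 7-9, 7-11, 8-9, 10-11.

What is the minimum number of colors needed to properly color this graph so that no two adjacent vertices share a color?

2, 4, 7, 8, 9 form a clique, so at least 5 colors are needed.
One proper 5-coloring: 1=green, 2=purple, 3=blue, 4=red, 5=green, 6=red, 7=blue, 8=yellow, 9=green, 10=blue, 11=red. No two adjacent vertices share a color.

5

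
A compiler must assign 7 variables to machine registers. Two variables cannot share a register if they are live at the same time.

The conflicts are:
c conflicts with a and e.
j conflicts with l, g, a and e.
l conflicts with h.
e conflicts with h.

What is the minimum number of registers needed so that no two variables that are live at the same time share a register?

e and h conflict, so at least 2 registers are needed.
2 registers suffice: register 1 → {c, j, h}; register 2 → {l, g, a, e}. Every pair that conflicts lands in different registers.

2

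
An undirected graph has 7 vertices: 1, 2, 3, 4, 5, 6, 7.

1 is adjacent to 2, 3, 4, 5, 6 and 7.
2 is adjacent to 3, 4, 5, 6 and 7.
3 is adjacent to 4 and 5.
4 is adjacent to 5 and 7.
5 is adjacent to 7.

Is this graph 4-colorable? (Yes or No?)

1, 2, 3, 4, 5 are pairwise adjacent (a clique of size 5), so at least 5 colors are needed.
So 4 colors are not enough.

No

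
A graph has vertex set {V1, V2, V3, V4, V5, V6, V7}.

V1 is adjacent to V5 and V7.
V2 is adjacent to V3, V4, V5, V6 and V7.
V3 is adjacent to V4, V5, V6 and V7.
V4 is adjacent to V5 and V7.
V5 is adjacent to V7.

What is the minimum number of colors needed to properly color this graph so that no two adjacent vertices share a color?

5

V2, V3, V4, V5, V7 are pairwise adjacent (a clique of size 5), so at least 5 colors are needed.
5 colors suffice: color 1 → {V6, V7}; color 2 → {V1, V3}; color 3 → {V5}; color 4 → {V2}; color 5 → {V4}. Each edge has distinct colors on its endpoints.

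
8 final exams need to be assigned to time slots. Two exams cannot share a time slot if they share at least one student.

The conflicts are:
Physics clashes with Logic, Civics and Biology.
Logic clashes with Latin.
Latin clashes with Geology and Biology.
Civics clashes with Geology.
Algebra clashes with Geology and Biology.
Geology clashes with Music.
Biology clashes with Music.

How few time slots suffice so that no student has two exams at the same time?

The cycle Civics-Geology-Music-Biology-Physics-Civics has odd length 5, so it cannot be 2-colored; at least 3 time slots are needed.
3 time slots suffice: time slot 1 → {Logic, Geology, Biology}; time slot 2 → {Physics, Latin, Algebra, Music}; time slot 3 → {Civics}. Every pair that conflicts lands in different time slots.

3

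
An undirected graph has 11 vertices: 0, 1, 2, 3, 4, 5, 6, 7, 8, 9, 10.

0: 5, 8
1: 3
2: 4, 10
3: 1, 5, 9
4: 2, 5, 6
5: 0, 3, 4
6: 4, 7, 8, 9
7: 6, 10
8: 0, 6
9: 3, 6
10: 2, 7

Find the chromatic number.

The cycle 6-8-0-5-4-6 has odd length 5, so it cannot be 2-colored; at least 3 colors are needed.
One proper 3-coloring: 0=b, 1=a, 2=c, 3=b, 4=b, 5=a, 6=a, 7=b, 8=c, 9=c, 10=a. Each edge has distinct colors on its endpoints.

3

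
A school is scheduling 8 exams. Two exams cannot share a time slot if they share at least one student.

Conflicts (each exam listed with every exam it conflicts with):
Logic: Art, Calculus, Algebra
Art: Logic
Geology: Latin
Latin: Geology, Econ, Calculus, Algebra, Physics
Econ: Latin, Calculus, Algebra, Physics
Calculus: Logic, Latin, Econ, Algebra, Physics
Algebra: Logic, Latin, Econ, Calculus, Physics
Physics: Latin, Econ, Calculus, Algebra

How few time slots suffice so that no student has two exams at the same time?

5

Latin, Econ, Calculus, Algebra, Physics pairwise conflict, so at least 5 time slots are needed.
5 time slots suffice: time slot 1 → {Art, Geology, Algebra}; time slot 2 → {Calculus}; time slot 3 → {Logic, Latin}; time slot 4 → {Econ}; time slot 5 → {Physics}. No two conflicting exams share a time slot.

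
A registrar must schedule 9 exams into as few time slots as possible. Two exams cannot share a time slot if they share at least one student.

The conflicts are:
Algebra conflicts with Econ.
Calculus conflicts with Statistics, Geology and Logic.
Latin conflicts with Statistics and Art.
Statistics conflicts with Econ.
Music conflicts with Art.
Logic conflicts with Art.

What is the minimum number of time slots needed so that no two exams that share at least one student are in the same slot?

3

The cycle Logic-Calculus-Statistics-Latin-Art-Logic has odd length 5, so it cannot be 2-colored; at least 3 time slots are needed.
3 time slots suffice: time slot 1 → {Calculus, Econ, Art}; time slot 2 → {Algebra, Statistics, Music, Geology, Logic}; time slot 3 → {Latin}. Each listed conflict is separated.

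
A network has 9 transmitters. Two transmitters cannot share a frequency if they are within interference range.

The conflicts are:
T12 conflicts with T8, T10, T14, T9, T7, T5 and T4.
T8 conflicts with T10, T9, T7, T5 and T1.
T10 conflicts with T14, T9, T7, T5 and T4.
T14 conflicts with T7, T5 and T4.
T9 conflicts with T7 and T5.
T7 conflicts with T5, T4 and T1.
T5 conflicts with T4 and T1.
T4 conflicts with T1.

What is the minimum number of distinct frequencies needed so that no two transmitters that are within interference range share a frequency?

T12, T10, T14, T7, T5, T4 all conflict with each other, so at least 6 frequencies are needed.
A valid assignment using 6 frequencies: T12=4, T8=5, T10=3, T14=6, T9=6, T7=1, T5=2, T4=5, T1=3. Every pair that conflicts lands in different frequencies.

6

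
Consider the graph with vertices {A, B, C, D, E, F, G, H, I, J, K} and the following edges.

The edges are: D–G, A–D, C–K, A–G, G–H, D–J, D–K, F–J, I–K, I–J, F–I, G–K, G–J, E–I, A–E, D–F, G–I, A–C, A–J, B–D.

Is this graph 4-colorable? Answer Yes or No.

Yes

The chromatic number is 4. A, D, G, J are pairwise adjacent (a clique of size 4), so at least 4 colors are needed.
4 colors suffice: color 1 → {C, D, H, I}; color 2 → {B, E, F, G}; color 3 → {J, K}; color 4 → {A}.
That is already a proper 4-coloring.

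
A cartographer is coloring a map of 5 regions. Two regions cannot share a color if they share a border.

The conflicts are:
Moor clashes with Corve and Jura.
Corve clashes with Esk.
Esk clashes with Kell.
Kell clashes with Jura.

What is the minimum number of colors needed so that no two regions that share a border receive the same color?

The cycle Esk-Kell-Jura-Moor-Corve-Esk has odd length 5, so it cannot be 2-colored; at least 3 colors are needed.
3 colors suffice: color 1 → {Corve, Jura}; color 2 → {Moor, Kell}; color 3 → {Esk}. Every pair that conflicts lands in different colors.

3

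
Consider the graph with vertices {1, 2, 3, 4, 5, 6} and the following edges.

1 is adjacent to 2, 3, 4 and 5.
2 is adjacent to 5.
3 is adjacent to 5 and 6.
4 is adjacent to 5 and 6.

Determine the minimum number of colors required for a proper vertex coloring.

3

1, 4, 5 are mutually adjacent, so at least 3 colors are needed.
3 colors suffice: 1=red, 2=green, 3=green, 4=green, 5=blue, 6=red. Every edge joins two different colors.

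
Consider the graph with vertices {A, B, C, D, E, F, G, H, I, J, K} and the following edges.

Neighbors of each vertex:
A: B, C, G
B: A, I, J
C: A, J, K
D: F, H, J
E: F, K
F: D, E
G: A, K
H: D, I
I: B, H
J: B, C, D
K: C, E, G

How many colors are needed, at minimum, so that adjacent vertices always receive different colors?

3

The cycle B-I-H-D-J-B has odd length 5, so it cannot be 2-colored; at least 3 colors are needed.
3 colors suffice: color 1 → {A, F, H, J, K}; color 2 → {B, C, D, E, G}; color 3 → {I}. No two adjacent vertices share a color.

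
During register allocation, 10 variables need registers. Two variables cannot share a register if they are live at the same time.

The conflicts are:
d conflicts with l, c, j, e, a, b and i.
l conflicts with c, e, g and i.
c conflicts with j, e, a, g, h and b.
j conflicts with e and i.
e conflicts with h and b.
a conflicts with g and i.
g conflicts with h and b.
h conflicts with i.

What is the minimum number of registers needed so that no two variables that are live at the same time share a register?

d, l, c, e are mutually in conflict, so at least 4 registers are needed.
4 registers suffice: register 1 → {c, i}; register 2 → {d, g}; register 3 → {e, a}; register 4 → {l, j, h, b}. No two conflicting variables share a register.

4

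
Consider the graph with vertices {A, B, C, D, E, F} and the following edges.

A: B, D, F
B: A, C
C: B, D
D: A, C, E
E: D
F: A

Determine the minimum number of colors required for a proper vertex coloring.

2

D and E are adjacent, so at least 2 colors are needed.
2 colors suffice: color red → {B, D, F}; color blue → {A, C, E}. Each edge has distinct colors on its endpoints.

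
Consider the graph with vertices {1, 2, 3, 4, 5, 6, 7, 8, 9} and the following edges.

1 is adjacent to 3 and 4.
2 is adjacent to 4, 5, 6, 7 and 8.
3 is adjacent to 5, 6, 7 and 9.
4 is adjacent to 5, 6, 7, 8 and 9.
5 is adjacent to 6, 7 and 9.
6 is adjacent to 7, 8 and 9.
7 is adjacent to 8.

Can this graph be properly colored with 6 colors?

Yes

The chromatic number is 5. 2, 4, 5, 6, 7 are mutually adjacent (a clique of size 5), so at least 5 colors are needed.
5 colors suffice: 1=b, 2=e, 3=a, 4=a, 5=d, 6=b, 7=c, 8=d, 9=c.
Since 6 ≥ 5, a proper 6-coloring certainly exists.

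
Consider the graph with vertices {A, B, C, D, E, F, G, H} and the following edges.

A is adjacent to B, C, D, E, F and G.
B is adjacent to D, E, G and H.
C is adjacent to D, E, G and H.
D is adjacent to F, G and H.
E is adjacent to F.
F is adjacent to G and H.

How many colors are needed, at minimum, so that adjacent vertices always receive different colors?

A, C, D, G are pairwise adjacent (a clique of size 4), so at least 4 colors are needed.
4 colors suffice: A=1, B=3, C=3, D=2, E=2, F=3, G=4, H=1. Every edge joins two different colors.

4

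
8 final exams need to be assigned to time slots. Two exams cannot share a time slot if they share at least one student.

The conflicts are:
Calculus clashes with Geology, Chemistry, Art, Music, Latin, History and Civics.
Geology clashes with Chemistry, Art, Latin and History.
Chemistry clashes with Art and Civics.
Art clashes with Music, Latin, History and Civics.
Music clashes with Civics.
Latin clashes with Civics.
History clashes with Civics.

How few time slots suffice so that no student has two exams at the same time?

4

Calculus, Art, Music, Civics all conflict with each other, so at least 4 time slots are needed.
Using 4 time slots: Calculus=2, Geology=3, Chemistry=4, Art=1, Music=4, Latin=4, History=4, Civics=3. No two conflicting exams share a time slot.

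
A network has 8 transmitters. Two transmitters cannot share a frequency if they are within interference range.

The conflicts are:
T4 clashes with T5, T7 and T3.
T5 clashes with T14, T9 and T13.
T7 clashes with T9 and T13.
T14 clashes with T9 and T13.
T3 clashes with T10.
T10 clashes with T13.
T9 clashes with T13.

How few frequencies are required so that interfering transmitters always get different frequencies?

4

T5, T14, T9, T13 are mutually in conflict, so at least 4 frequencies are needed.
4 frequencies suffice: frequency 1 → {T4, T13}; frequency 2 → {T3, T9}; frequency 3 → {T5, T7, T10}; frequency 4 → {T14}. No two conflicting transmitters share a frequency.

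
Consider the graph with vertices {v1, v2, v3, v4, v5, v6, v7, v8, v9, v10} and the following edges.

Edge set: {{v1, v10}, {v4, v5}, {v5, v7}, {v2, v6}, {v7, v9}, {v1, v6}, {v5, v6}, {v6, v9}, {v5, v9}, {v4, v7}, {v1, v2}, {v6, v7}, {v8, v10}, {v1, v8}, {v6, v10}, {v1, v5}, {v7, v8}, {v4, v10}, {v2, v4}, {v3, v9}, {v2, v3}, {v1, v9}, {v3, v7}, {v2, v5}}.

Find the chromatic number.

4

v5, v6, v7, v9 are pairwise adjacent (a clique of size 4), so at least 4 colors are needed.
A valid assignment using 4 colors: v1=R, v2=Y, v3=B, v4=B, v5=G, v6=B, v7=R, v8=B, v9=Y, v10=G. No two adjacent vertices share a color.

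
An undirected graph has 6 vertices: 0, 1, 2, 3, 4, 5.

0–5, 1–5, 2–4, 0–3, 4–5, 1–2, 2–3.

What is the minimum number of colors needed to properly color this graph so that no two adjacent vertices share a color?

The cycle 3-2-4-5-0-3 has odd length 5, so it cannot be 2-colored; at least 3 colors are needed.
3 colors suffice: color red → {2, 5}; color blue → {0, 1, 4}; color green → {3}. No two adjacent vertices share a color.

3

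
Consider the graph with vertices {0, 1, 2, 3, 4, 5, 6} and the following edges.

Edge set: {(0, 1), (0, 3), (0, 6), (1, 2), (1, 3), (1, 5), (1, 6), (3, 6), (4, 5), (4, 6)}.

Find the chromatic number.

0, 1, 3, 6 are mutually adjacent (a clique of size 4), so at least 4 colors are needed.
A valid assignment using 4 colors: 0=c, 1=a, 2=b, 3=d, 4=a, 5=b, 6=b. No two adjacent vertices share a color.

4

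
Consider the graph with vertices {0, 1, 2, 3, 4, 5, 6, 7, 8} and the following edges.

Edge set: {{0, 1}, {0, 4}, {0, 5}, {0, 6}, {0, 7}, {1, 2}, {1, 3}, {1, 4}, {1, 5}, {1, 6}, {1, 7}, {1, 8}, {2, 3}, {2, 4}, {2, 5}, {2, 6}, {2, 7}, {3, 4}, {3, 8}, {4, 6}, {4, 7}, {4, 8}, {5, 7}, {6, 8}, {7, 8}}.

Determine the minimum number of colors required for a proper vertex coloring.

1, 4, 7, 8 are mutually adjacent (a clique of size 4), so at least 4 colors are needed.
4 colors suffice: 0=d, 1=a, 2=d, 3=c, 4=b, 5=b, 6=c, 7=c, 8=d. No two adjacent vertices share a color.

4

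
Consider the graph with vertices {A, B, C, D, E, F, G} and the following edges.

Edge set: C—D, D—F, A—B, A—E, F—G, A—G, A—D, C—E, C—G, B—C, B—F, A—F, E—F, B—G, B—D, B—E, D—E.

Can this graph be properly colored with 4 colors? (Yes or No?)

A, B, D, E, F are mutually adjacent (a clique of size 5), so at least 5 colors are needed.
So 4 colors are not enough.

No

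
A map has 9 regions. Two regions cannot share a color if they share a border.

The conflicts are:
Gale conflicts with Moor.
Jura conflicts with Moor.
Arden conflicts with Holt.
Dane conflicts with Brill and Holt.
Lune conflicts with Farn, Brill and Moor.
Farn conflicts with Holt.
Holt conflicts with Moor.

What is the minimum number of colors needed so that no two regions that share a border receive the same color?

The cycle Brill-Dane-Holt-Moor-Lune-Brill has odd length 5, so it cannot be 2-colored; at least 3 colors are needed.
One proper 3-coloring: Gale=1, Jura=1, Arden=2, Dane=3, Lune=1, Farn=2, Brill=2, Holt=1, Moor=2. Each listed conflict is separated.

3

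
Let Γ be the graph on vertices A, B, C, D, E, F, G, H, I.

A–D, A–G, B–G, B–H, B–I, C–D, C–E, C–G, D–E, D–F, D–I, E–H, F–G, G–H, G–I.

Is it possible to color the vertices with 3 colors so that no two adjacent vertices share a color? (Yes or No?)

Yes

The chromatic number is 3. B, G, I form a triangle, so at least 3 colors are needed.
A valid assignment using 3 colors: A=blue, B=green, C=blue, D=red, E=green, F=blue, G=red, H=blue, I=blue.
That is already a proper 3-coloring.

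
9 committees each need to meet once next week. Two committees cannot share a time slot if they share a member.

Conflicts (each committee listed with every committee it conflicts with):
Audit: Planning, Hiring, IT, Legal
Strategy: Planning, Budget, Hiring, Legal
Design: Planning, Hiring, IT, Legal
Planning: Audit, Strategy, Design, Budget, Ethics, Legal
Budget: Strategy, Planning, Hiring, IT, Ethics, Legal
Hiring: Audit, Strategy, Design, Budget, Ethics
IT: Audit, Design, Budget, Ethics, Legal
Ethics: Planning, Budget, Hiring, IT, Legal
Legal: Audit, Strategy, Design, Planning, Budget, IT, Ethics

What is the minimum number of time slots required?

4

Budget, IT, Ethics, Legal all conflict with each other, so at least 4 time slots are needed.
4 time slots suffice: time slot 1 → {Hiring, Legal}; time slot 2 → {Audit, Design, Budget}; time slot 3 → {Planning, IT}; time slot 4 → {Strategy, Ethics}. Every pair that conflicts lands in different time slots.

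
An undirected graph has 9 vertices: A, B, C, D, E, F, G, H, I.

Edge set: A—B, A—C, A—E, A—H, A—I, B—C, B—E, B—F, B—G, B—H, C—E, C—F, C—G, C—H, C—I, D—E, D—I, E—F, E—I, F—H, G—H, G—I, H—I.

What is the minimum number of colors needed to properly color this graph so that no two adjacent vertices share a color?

4

B, C, G, H form a clique, so at least 4 colors are needed.
A valid assignment using 4 colors: A=yellow, B=green, C=red, D=red, E=blue, F=yellow, G=yellow, H=blue, I=green. Each edge has distinct colors on its endpoints.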